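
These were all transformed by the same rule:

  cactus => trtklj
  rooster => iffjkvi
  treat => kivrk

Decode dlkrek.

mutant

Compare letters: c→t is +17, a→r is +17, c→t is +17 — a constant shift. It's a constant shift of +17 (ROT17).
Decoding dlkrek: d−17=m, l−17=u, k−17=t, r−17=a, e−17=n, k−17=t.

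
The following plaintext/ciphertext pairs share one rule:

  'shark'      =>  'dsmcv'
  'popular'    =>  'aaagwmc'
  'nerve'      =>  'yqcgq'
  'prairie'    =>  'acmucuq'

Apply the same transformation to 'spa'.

Two shifts are in play — +12 for a/e/i/o/u, +11 for every other letter.
For spa: s(cons)+11=d, p(cons)+11=a, a(vowel)+12=m.

dam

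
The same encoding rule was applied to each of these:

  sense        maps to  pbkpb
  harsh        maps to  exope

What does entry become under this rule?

Compare letters: s→p is +23, e→b is +23, n→k is +23 — a constant shift. Every letter moves 23 places later in the alphabet, wrapping around z→a.
On entry: e+23=b, n+23=k, t+23=q, r+23=o, y+23=v.

bkqov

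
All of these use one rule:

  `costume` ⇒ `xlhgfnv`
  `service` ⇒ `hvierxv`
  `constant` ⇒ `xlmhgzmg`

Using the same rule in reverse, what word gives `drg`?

wit

Each pair mirrors across the alphabet (c↔x, o↔l, s↔h): positions sum to 25. Each letter is replaced by its mirror in the alphabet: a↔z, b↔y, c↔x, and so on (the Atbash cipher).
Reversing it on drg: d↔w, r↔i, g↔t.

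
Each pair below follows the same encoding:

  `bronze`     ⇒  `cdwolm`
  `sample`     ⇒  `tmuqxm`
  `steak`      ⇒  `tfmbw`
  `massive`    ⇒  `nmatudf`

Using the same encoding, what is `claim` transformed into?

Shifts by position in bronze: pos 0: b→c (+1), pos 1: r→d (+12), pos 2: o→w (+8), pos 3: n→o (+1), pos 4: z→l (+12), pos 5: e→m (+8) — repeating every 3. A repeating key of period 3 is used — shifts +1, +12, +8 over and over.
Applying it to claim: c+1=d, l+12=x, a+8=i, i+1=j, m+12=y.

dxijy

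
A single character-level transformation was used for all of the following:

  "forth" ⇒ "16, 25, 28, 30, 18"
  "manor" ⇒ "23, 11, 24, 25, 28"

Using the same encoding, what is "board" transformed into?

f is letter #6 and maps to 16: an offset of 10. The number is (letter's place in the alphabet, a=1) + 10.
Applying it to board: b=2→12, o=15→25, a=1→11, r=18→28, d=4→14.

12, 25, 11, 28, 14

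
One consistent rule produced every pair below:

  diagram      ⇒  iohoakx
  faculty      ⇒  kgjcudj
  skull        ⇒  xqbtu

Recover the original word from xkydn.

Letter i (0-indexed) is shifted by i+5, so successive shifts are 5, 6, 7, ….
Reversing it on xkydn: x−5=s, k−6=e, y−7=r, d−8=v, n−9=e.

serve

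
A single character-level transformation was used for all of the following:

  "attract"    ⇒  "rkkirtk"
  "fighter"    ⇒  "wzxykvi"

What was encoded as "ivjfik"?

Compare letters: a→r is +17, t→k is +17, t→k is +17 — a constant shift. Each letter is shifted forward by 17 in the alphabet (a Caesar shift of +17).
Undoing it on ivjfik: i−17=r, v−17=e, j−17=s, f−17=o, i−17=r, k−17=t.

resort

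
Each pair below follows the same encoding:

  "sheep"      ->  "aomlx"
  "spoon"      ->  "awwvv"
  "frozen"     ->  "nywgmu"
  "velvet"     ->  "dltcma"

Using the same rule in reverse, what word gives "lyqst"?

Shifts by position in sheep: pos 0: s→a (+8), pos 1: h→o (+7), pos 2: e→m (+8), pos 3: e→l (+7) — repeating every 2. A repeating key of period 2 is used — shifts +8, +7 over and over.
Undoing it on lyqst: l−8=d, y−7=r, q−8=i, s−7=l, t−8=l.

drill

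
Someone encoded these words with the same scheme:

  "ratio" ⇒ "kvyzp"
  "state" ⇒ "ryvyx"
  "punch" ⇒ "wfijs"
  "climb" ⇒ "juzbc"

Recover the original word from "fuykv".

r(17)→k(10) and a(0)→v(21) fit y≡7x+21 (mod 26); the inverse of 7 mod 26 is 15. Treating letters as 0–25, the rule is x ↦ 7x + 21 (mod 26).
Decoding fuykv: f(5)→15·(5−21)≡20=u; u(20)→15·(20−21)≡11=l; y(24)→15·(24−21)≡19=t; k(10)→15·(10−21)≡17=r; v(21)→15·(21−21)≡0=a (all mod 26).

ultra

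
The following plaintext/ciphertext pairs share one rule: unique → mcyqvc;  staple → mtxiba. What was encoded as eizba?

straw

Read the word backwards and shift each letter +8.
Reversing it on eizba: shift back: e−8=w, i−8=a, z−8=r, b−8=t, a−8=s → warts; then reverse → straw.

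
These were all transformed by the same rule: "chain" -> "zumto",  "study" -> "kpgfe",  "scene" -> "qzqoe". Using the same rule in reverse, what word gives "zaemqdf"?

The word is reversed, then every letter is shifted forward by 12.
Reversing it on zaemqdf: shift back: z−12=n, a−12=o, e−12=s, m−12=a, q−12=e, d−12=r, f−12=t → nosaert; then reverse → treason.

treason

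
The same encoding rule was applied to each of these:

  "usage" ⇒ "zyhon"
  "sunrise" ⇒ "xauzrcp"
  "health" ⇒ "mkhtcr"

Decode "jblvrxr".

Each letter shifts forward by (position + 5), i.e. 5, 6, 7, … — the shift grows by one for each successive letter.
Decoding jblvrxr: j−5=e, b−6=v, l−7=e, v−8=n, r−9=i, x−10=n, r−11=g.

evening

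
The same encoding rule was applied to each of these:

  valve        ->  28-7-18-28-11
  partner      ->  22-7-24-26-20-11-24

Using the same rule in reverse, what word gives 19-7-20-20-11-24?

manner

v is letter #22 and maps to 28: an offset of 6. Each letter is replaced by its alphabet position (a=1..z=26) + 6.
Decoding 19-7-20-20-11-24: 19→(19−6)÷1=13=m, 7→(7−6)÷1=1=a, 20→(20−6)÷1=14=n, 20→(20−6)÷1=14=n, 11→(11−6)÷1=5=e, 24→(24−6)÷1=18=r.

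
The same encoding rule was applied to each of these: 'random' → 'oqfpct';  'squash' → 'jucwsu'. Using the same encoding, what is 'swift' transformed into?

Read the word backwards and shift each letter +2.
On swift: reverse → tfiws; then shift: t+2=v, f+2=h, i+2=k, w+2=y, s+2=u.

vhkyu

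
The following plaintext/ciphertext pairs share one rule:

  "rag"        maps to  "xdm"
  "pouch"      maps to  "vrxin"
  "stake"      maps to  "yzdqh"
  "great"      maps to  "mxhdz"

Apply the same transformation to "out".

The shift depends on letter class: consonant r→x is +6, but vowel a→d is +3. The rule splits by letter class: vowels +3, consonants +6.
For out: o(vowel)+3=r, u(vowel)+3=x, t(cons)+6=z.

rxz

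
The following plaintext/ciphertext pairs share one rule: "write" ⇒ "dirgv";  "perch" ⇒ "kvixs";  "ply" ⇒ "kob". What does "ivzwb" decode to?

Each pair mirrors across the alphabet (w↔d, r↔i, i↔r): positions sum to 25. Letters are reflected about the middle of the alphabet (position → 25−position): Atbash.
Reversing it on ivzwb: i↔r, v↔e, z↔a, w↔d, b↔y.

ready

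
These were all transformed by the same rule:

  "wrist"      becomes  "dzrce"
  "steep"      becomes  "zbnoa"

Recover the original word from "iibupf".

In wrist: w→d is +7, r→z is +8, i→r is +9, s→c is +10 — the shift increases by 1 each position. The shift increases by 1 at each position, starting from +7: 7, 8, 9, ….
Decoding iibupf: i−7=b, i−8=a, b−9=s, u−10=k, p−11=e, f−12=t.

basket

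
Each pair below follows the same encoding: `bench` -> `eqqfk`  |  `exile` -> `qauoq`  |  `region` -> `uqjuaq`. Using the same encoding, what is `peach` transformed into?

Two shifts are in play — +12 for a/e/i/o/u, +3 for every other letter.
On peach: p(cons)+3=s, e(vowel)+12=q, a(vowel)+12=m, c(cons)+3=f, h(cons)+3=k.

sqmfk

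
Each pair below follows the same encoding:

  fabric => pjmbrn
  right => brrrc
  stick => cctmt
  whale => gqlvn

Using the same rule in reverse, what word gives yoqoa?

offer

It's a Vigenère-style cipher with numeric key [10,9,11]: position i shifts by key[i mod 3].
Reversing it on yoqoa: y−10=o, o−9=f, q−11=f, o−10=e, a−9=r.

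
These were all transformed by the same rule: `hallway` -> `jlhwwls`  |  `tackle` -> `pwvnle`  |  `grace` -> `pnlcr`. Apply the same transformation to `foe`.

The output letters match the input read backwards, each shifted +11: hallway reversed is yawllah. The word is reversed, then every letter is shifted forward by 11.
Applying it to foe: reverse → eof; then shift: e+11=p, o+11=z, f+11=q.

pzq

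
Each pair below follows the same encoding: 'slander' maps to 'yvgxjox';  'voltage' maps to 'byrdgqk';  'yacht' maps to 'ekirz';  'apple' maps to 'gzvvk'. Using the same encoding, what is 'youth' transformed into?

eyadn

Shifts by position in slander: pos 0: s→y (+6), pos 1: l→v (+10), pos 2: a→g (+6), pos 3: n→x (+10) — repeating every 2. It's a Vigenère-style cipher with numeric key [6,10]: position i shifts by key[i mod 2].
Applying it to youth: y+6=e, o+10=y, u+6=a, t+10=d, h+6=n.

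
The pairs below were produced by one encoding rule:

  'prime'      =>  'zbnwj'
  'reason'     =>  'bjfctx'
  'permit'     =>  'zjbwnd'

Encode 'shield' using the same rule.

crnjvn

The shift depends on letter class: consonant p→z is +10, but vowel i→n is +5. Vowels shift forward by 5 and consonants shift forward by 10.
On shield: s(cons)+10=c, h(cons)+10=r, i(vowel)+5=n, e(vowel)+5=j, l(cons)+10=v, d(cons)+10=n.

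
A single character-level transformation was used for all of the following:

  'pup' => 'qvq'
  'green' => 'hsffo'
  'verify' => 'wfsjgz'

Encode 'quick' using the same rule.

Every letter moves 1 place later in the alphabet, wrapping around z→a.
Applying it to quick: q+1=r, u+1=v, i+1=j, c+1=d, k+1=l.

rvjdl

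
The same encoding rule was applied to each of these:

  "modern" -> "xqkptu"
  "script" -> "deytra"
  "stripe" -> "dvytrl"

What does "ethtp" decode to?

Shifts by position in modern: pos 0: m→x (+11), pos 1: o→q (+2), pos 2: d→k (+7), pos 3: e→p (+11), pos 4: r→t (+2), pos 5: n→u (+7) — repeating every 3. The shifts repeat in a cycle of length 3: positions 0,1,… shift by +11, +2, +7, then the pattern repeats.
Reversing it on ethtp: e−11=t, t−2=r, h−7=a, t−11=i, p−2=n.

train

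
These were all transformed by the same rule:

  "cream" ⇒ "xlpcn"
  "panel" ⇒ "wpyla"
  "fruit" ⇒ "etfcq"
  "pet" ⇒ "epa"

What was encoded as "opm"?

The output letters match the input read backwards, each shifted +11: cream reversed is maerc. Read the word backwards and shift each letter +11.
Reversing it on opm: shift back: o−11=d, p−11=e, m−11=b → deb; then reverse → bed.

bed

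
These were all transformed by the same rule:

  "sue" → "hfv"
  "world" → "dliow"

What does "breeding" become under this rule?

Each pair mirrors across the alphabet (s↔h, u↔f, e↔v): positions sum to 25. Letters are reflected about the middle of the alphabet (position → 25−position): Atbash.
For breeding: b↔y, r↔i, e↔v, e↔v, d↔w, i↔r, n↔m, g↔t.

yivvwrmt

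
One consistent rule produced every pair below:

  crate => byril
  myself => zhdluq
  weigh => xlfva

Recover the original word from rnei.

c(2)→b(1) and r(17)→y(24) fit y≡5x+17 (mod 26); the inverse of 5 mod 26 is 21. Each letter's alphabet position (a=0..z=25) is mapped through 5·x+17 mod 26 — an affine cipher.
Undoing it on rnei: r(17)→21·(17−17)≡0=a; n(13)→21·(13−17)≡20=u; e(4)→21·(4−17)≡13=n; i(8)→21·(8−17)≡19=t (all mod 26).

aunt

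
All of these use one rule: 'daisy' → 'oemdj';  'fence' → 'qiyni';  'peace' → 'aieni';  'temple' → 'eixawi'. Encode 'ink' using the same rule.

The shift depends on letter class: consonant d→o is +11, but vowel a→e is +4. Two shifts are in play — +4 for a/e/i/o/u, +11 for every other letter.
On ink: i(vowel)+4=m, n(cons)+11=y, k(cons)+11=v.

myv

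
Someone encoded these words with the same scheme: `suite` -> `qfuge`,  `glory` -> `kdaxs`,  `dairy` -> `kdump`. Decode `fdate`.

short

The output letters match the input read backwards, each shifted +12: suite reversed is etius. Two steps: reverse the string, then apply a Caesar shift of +12.
Undoing it on fdate: shift back: f−12=t, d−12=r, a−12=o, t−12=h, e−12=s → trohs; then reverse → short.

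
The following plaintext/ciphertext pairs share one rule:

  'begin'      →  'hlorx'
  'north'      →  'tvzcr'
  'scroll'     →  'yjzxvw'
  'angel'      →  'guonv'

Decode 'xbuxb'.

In begin: b→h is +6, e→l is +7, g→o is +8, i→r is +9 — the shift increases by 1 each position. Letter i (0-indexed) is shifted by i+6, so successive shifts are 6, 7, 8, ….
Reversing it on xbuxb: x−6=r, b−7=u, u−8=m, x−9=o, b−10=r.

rumor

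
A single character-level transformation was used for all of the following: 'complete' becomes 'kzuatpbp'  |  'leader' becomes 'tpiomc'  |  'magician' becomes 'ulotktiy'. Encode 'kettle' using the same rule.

A repeating key of period 2 is used — shifts +8, +11 over and over.
Applying it to kettle: k+8=s, e+11=p, t+8=b, t+11=e, l+8=t, e+11=p.

spbetp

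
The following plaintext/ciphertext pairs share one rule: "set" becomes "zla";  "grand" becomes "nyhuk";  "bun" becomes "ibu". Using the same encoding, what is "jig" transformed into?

qpn

Compare letters: s→z is +7, e→l is +7, t→a is +7 — a constant shift. Every letter moves 7 places later in the alphabet, wrapping around z→a.
For jig: j+7=q, i+7=p, g+7=n.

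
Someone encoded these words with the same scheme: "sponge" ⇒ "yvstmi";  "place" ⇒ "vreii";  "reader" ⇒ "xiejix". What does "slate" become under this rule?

yrezi

The shift depends on letter class: consonant s→y is +6, but vowel o→s is +4. Vowels shift forward by 4 and consonants shift forward by 6.
On slate: s(cons)+6=y, l(cons)+6=r, a(vowel)+4=e, t(cons)+6=z, e(vowel)+4=i.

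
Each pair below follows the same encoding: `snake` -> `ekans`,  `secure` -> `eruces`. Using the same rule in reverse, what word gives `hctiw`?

witch

The output letters match the input read backwards: snake reversed is ekans. It's just the letters in reverse order.
Undoing it on hctiw: then reverse → witch.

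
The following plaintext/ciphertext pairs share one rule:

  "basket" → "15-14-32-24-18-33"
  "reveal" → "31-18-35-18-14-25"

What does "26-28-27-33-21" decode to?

b is letter #2 and maps to 15: an offset of 13. Each letter is replaced by its alphabet position (a=1..z=26) + 13.
Undoing it on 26-28-27-33-21: 26→(26−13)÷1=13=m, 28→(28−13)÷1=15=o, 27→(27−13)÷1=14=n, 33→(33−13)÷1=20=t, 21→(21−13)÷1=8=h.

month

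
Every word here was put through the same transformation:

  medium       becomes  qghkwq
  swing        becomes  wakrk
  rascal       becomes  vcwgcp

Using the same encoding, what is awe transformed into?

cag

Vowels shift forward by 2 and consonants shift forward by 4.
On awe: a(vowel)+2=c, w(cons)+4=a, e(vowel)+2=g.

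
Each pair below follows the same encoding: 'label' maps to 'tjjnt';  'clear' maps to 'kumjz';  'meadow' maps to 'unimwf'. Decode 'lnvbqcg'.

Shifts by position in label: pos 0: l→t (+8), pos 1: a→j (+9), pos 2: b→j (+8), pos 3: e→n (+9) — repeating every 2. A repeating key of period 2 is used — shifts +8, +9 over and over.
Reversing it on lnvbqcg: l−8=d, n−9=e, v−8=n, b−9=s, q−8=i, c−9=t, g−8=y.

density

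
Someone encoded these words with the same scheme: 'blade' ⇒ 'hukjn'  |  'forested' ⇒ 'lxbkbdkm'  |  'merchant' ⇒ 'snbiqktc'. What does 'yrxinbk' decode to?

sincere

Shifts by position in blade: pos 0: b→h (+6), pos 1: l→u (+9), pos 2: a→k (+10), pos 3: d→j (+6), pos 4: e→n (+9) — repeating every 3. A repeating key of period 3 is used — shifts +6, +9, +10 over and over.
Decoding yrxinbk: y−6=s, r−9=i, x−10=n, i−6=c, n−9=e, b−10=r, k−6=e.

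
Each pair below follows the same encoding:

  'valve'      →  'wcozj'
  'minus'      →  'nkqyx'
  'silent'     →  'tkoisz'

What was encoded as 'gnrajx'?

flower

In valve: v→w is +1, a→c is +2, l→o is +3, v→z is +4 — the shift increases by 1 each position. The shift increases by 1 at each position, starting from +1: 1, 2, 3, ….
Reversing it on gnrajx: g−1=f, n−2=l, r−3=o, a−4=w, j−5=e, x−6=r.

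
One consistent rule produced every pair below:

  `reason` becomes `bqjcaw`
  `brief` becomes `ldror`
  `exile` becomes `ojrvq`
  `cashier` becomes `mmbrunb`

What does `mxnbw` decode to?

clerk

Shifts by position in reason: pos 0: r→b (+10), pos 1: e→q (+12), pos 2: a→j (+9), pos 3: s→c (+10), pos 4: o→a (+12), pos 5: n→w (+9) — repeating every 3. A repeating key of period 3 is used — shifts +10, +12, +9 over and over.
Undoing it on mxnbw: m−10=c, x−12=l, n−9=e, b−10=r, w−12=k.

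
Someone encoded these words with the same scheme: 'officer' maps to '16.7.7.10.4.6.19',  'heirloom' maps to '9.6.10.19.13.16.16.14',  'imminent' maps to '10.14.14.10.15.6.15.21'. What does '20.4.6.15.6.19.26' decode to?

scenery

o is letter #15 and maps to 16: an offset of 1. Letters become their 1-based position plus 1 (so a→2, b→3, …).
Decoding 20.4.6.15.6.19.26: 20→(20−1)÷1=19=s, 4→(4−1)÷1=3=c, 6→(6−1)÷1=5=e, 15→(15−1)÷1=14=n, 6→(6−1)÷1=5=e, 19→(19−1)÷1=18=r, 26→(26−1)÷1=25=y.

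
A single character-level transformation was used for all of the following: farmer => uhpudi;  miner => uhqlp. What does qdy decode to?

van

The word is reversed, then every letter is shifted forward by 3.
Reversing it on qdy: shift back: q−3=n, d−3=a, y−3=v → nav; then reverse → van.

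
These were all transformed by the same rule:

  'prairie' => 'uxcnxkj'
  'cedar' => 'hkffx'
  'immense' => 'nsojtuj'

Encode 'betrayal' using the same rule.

gkvwgafr

It's a Vigenère-style cipher with numeric key [5,6,2]: position i shifts by key[i mod 3].
For betrayal: b+5=g, e+6=k, t+2=v, r+5=w, a+6=g, y+2=a, a+5=f, l+6=r.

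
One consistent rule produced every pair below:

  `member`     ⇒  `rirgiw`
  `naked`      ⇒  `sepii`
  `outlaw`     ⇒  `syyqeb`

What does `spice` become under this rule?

The rule splits by letter class: vowels +4, consonants +5.
Applying it to spice: s(cons)+5=x, p(cons)+5=u, i(vowel)+4=m, c(cons)+5=h, e(vowel)+4=i.

xumhi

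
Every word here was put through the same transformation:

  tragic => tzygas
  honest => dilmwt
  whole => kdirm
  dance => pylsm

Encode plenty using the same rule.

frmlte

Each letter's alphabet position (a=0..z=25) is mapped through 23·x+24 mod 26 — an affine cipher.
Applying it to plenty: p(15)→23·15+24≡5=f; l(11)→23·11+24≡17=r; e(4)→23·4+24≡12=m; n(13)→23·13+24≡11=l; t(19)→23·19+24≡19=t; y(24)→23·24+24≡4=e (all mod 26).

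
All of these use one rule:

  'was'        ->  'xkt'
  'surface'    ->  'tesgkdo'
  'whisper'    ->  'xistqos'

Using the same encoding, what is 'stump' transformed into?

tuenq

Two shifts are in play — +10 for a/e/i/o/u, +1 for every other letter.
On stump: s(cons)+1=t, t(cons)+1=u, u(vowel)+10=e, m(cons)+1=n, p(cons)+1=q.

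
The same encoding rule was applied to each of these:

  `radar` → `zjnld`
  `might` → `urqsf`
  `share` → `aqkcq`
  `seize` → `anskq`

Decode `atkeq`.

skate

In radar: r→z is +8, a→j is +9, d→n is +10, a→l is +11 — the shift increases by 1 each position. The shift increases by 1 at each position, starting from +8: 8, 9, 10, ….
Undoing it on atkeq: a−8=s, t−9=k, k−10=a, e−11=t, q−12=e.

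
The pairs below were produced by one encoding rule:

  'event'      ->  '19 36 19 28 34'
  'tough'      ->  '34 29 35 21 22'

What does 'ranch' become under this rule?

Letters become their 1-based position plus 14 (so a→15, b→16, …).
Applying it to ranch: r=18→32, a=1→15, n=14→28, c=3→17, h=8→22.

32 15 28 17 22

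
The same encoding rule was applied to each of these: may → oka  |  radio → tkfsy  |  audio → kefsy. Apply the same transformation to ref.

toh

The shift depends on letter class: consonant m→o is +2, but vowel a→k is +10. Two shifts are in play — +10 for a/e/i/o/u, +2 for every other letter.
For ref: r(cons)+2=t, e(vowel)+10=o, f(cons)+2=h.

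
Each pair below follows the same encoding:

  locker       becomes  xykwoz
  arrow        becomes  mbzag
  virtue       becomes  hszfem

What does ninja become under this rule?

zsvvk

Shifts by position in locker: pos 0: l→x (+12), pos 1: o→y (+10), pos 2: c→k (+8), pos 3: k→w (+12), pos 4: e→o (+10), pos 5: r→z (+8) — repeating every 3. It's a Vigenère-style cipher with numeric key [12,10,8]: position i shifts by key[i mod 3].
For ninja: n+12=z, i+10=s, n+8=v, j+12=v, a+10=k.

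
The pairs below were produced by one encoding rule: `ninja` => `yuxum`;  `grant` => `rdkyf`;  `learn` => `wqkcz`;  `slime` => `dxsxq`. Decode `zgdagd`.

output

Shifts by position in ninja: pos 0: n→y (+11), pos 1: i→u (+12), pos 2: n→x (+10), pos 3: j→u (+11), pos 4: a→m (+12) — repeating every 3. The shifts repeat in a cycle of length 3: positions 0,1,… shift by +11, +12, +10, then the pattern repeats.
Undoing it on zgdagd: z−11=o, g−12=u, d−10=t, a−11=p, g−12=u, d−10=t.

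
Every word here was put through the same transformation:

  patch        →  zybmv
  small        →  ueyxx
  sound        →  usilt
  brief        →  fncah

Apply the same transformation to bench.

falmv

p(15)→z(25) and a(0)→y(24) fit y≡7x+24 (mod 26); the inverse of 7 mod 26 is 15. This is an affine cipher: with a=0,…,z=25, each position x becomes (7x+24) mod 26.
Applying it to bench: b(1)→7·1+24≡5=f; e(4)→7·4+24≡0=a; n(13)→7·13+24≡11=l; c(2)→7·2+24≡12=m; h(7)→7·7+24≡21=v (all mod 26).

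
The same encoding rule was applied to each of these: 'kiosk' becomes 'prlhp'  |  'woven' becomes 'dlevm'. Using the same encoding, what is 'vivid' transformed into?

Letters are reflected about the middle of the alphabet (position → 25−position): Atbash.
Applying it to vivid: v↔e, i↔r, v↔e, i↔r, d↔w.

ererw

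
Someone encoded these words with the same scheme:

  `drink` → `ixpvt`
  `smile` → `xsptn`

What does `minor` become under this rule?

rouwa

In drink: d→i is +5, r→x is +6, i→p is +7, n→v is +8 — the shift increases by 1 each position. Each letter shifts forward by (position + 5), i.e. 5, 6, 7, … — the shift grows by one for each successive letter.
Applying it to minor: m+5=r, i+6=o, n+7=u, o+8=w, r+9=a.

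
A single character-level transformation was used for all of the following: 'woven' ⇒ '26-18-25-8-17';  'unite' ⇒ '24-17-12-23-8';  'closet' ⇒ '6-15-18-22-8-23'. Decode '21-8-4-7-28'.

ready

w is letter #23 and maps to 26: an offset of 3. The number is (letter's place in the alphabet, a=1) + 3.
Reversing it on 21-8-4-7-28: 21→(21−3)÷1=18=r, 8→(8−3)÷1=5=e, 4→(4−3)÷1=1=a, 7→(7−3)÷1=4=d, 28→(28−3)÷1=25=y.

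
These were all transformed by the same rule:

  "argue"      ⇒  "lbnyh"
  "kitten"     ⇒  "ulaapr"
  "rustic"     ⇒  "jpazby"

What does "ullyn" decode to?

green

The output letters match the input read backwards, each shifted +7: argue reversed is eugra. Two steps: reverse the string, then apply a Caesar shift of +7.
Undoing it on ullyn: shift back: u−7=n, l−7=e, l−7=e, y−7=r, n−7=g → neerg; then reverse → green.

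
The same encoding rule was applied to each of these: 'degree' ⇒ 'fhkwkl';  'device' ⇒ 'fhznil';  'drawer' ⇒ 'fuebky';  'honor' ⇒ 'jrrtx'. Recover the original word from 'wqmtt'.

In degree: d→f is +2, e→h is +3, g→k is +4, r→w is +5 — the shift increases by 1 each position. Each letter shifts forward by (position + 2), i.e. 2, 3, 4, … — the shift grows by one for each successive letter.
Decoding wqmtt: w−2=u, q−3=n, m−4=i, t−5=o, t−6=n.

union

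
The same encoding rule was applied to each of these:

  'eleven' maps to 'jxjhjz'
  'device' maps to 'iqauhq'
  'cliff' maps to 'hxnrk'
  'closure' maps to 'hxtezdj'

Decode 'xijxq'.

swell

Shifts by position in eleven: pos 0: e→j (+5), pos 1: l→x (+12), pos 2: e→j (+5), pos 3: v→h (+12) — repeating every 2. It's a Vigenère-style cipher with numeric key [5,12]: position i shifts by key[i mod 2].
Undoing it on xijxq: x−5=s, i−12=w, j−5=e, x−12=l, q−5=l.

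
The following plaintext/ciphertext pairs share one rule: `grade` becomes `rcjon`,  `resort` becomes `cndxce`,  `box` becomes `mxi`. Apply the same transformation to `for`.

Vowels shift forward by 9 and consonants shift forward by 11.
For for: f(cons)+11=q, o(vowel)+9=x, r(cons)+11=c.

qxc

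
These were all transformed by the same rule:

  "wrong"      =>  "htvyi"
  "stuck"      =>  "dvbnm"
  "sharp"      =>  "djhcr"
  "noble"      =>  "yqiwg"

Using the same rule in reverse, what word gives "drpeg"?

A repeating key of period 3 is used — shifts +11, +2, +7 over and over.
Decoding drpeg: d−11=s, r−2=p, p−7=i, e−11=t, g−2=e.

spite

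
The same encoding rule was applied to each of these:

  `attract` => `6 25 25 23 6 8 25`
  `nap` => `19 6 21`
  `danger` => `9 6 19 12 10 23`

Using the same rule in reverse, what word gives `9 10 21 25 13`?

a is letter #1 and maps to 6: an offset of 5. The number is (letter's place in the alphabet, a=1) + 5.
Decoding 9 10 21 25 13: 9→(9−5)÷1=4=d, 10→(10−5)÷1=5=e, 21→(21−5)÷1=16=p, 25→(25−5)÷1=20=t, 13→(13−5)÷1=8=h.

depth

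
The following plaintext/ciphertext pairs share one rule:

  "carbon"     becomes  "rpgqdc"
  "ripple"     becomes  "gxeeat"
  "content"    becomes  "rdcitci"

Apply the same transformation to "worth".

ldgiw

It's a constant shift of +15 (ROT15).
On worth: w+15=l, o+15=d, r+15=g, t+15=i, h+15=w.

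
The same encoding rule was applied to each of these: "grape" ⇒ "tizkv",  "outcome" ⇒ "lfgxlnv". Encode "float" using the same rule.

uolzg

This is the alphabet-reversal cipher (Atbash): a becomes z, b becomes y, etc.
On float: f↔u, l↔o, o↔l, a↔z, t↔g.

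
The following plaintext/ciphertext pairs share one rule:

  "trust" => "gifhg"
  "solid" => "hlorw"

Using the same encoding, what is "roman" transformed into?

ilnzm

Each pair mirrors across the alphabet (t↔g, r↔i, u↔f): positions sum to 25. Each letter is replaced by its mirror in the alphabet: a↔z, b↔y, c↔x, and so on (the Atbash cipher).
On roman: r↔i, o↔l, m↔n, a↔z, n↔m.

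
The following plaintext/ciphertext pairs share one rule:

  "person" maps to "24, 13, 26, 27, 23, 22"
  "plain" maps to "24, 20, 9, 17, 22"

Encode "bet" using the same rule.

p is letter #16 and maps to 24: an offset of 8. The number is (letter's place in the alphabet, a=1) + 8.
Applying it to bet: b=2→10, e=5→13, t=20→28.

10, 13, 28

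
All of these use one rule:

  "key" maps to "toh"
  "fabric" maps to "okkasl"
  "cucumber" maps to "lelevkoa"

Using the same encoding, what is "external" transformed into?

The shift depends on letter class: consonant k→t is +9, but vowel e→o is +10. Two shifts are in play — +10 for a/e/i/o/u, +9 for every other letter.
On external: e(vowel)+10=o, x(cons)+9=g, t(cons)+9=c, e(vowel)+10=o, r(cons)+9=a, n(cons)+9=w, a(vowel)+10=k, l(cons)+9=u.

ogcoawku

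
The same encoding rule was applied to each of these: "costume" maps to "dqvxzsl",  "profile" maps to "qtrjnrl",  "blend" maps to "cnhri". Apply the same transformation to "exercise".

In costume: c→d is +1, o→q is +2, s→v is +3, t→x is +4 — the shift increases by 1 each position. The shift increases by 1 at each position, starting from +1: 1, 2, 3, ….
Applying it to exercise: e+1=f, x+2=z, e+3=h, r+4=v, c+5=h, i+6=o, s+7=z, e+8=m.

fzhvhozm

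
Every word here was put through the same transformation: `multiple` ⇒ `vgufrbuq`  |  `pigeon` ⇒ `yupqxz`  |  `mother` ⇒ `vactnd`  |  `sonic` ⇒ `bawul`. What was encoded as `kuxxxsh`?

biology

Shifts by position in multiple: pos 0: m→v (+9), pos 1: u→g (+12), pos 2: l→u (+9), pos 3: t→f (+12) — repeating every 2. It's a Vigenère-style cipher with numeric key [9,12]: position i shifts by key[i mod 2].
Decoding kuxxxsh: k−9=b, u−12=i, x−9=o, x−12=l, x−9=o, s−12=g, h−9=y.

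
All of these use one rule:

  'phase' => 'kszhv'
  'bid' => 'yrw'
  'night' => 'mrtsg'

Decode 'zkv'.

ape

Each pair mirrors across the alphabet (p↔k, h↔s, a↔z): positions sum to 25. This is the alphabet-reversal cipher (Atbash): a becomes z, b becomes y, etc.
Reversing it on zkv: z↔a, k↔p, v↔e.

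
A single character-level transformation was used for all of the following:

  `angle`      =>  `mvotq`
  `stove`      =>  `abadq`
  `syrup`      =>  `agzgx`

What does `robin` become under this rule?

zajuv

The shift depends on letter class: consonant n→v is +8, but vowel a→m is +12. Vowels shift forward by 12 and consonants shift forward by 8.
On robin: r(cons)+8=z, o(vowel)+12=a, b(cons)+8=j, i(vowel)+12=u, n(cons)+8=v.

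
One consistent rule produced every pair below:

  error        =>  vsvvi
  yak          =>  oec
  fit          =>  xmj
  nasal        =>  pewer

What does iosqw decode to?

smoke

The output letters match the input read backwards, each shifted +4: error reversed is rorre. Two steps: reverse the string, then apply a Caesar shift of +4.
Decoding iosqw: shift back: i−4=e, o−4=k, s−4=o, q−4=m, w−4=s → ekoms; then reverse → smoke.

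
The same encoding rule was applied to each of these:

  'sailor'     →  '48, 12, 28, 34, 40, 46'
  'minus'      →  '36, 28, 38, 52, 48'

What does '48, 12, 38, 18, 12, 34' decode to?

The formula is n = 2×(alphabet index, a=1) + 10.
Decoding 48, 12, 38, 18, 12, 34: 48→(48−10)÷2=19=s, 12→(12−10)÷2=1=a, 38→(38−10)÷2=14=n, 18→(18−10)÷2=4=d, 12→(12−10)÷2=1=a, 34→(34−10)÷2=12=l.

sandal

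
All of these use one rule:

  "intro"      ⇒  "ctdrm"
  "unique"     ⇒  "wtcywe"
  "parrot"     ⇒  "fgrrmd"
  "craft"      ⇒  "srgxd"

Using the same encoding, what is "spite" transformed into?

i(8)→c(2) and n(13)→t(19) fit y≡19x+6 (mod 26); the inverse of 19 mod 26 is 11. This is an affine cipher: with a=0,…,z=25, each position x becomes (19x+6) mod 26.
Applying it to spite: s(18)→19·18+6≡10=k; p(15)→19·15+6≡5=f; i(8)→19·8+6≡2=c; t(19)→19·19+6≡3=d; e(4)→19·4+6≡4=e (all mod 26).

kfcde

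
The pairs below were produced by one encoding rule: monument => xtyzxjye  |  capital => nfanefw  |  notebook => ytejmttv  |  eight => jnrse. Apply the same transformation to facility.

qfnnwnej

The shift depends on letter class: consonant m→x is +11, but vowel o→t is +5. Vowels shift forward by 5 and consonants shift forward by 11.
On facility: f(cons)+11=q, a(vowel)+5=f, c(cons)+11=n, i(vowel)+5=n, l(cons)+11=w, i(vowel)+5=n, t(cons)+11=e, y(cons)+11=j.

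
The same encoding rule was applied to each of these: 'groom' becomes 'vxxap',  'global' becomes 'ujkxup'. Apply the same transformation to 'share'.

najqb

The output letters match the input read backwards, each shifted +9: groom reversed is moorg. Two steps: reverse the string, then apply a Caesar shift of +9.
On share: reverse → erahs; then shift: e+9=n, r+9=a, a+9=j, h+9=q, s+9=b.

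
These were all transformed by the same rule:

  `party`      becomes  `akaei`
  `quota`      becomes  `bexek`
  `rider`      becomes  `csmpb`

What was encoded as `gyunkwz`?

volcano

Shifts by position in party: pos 0: p→a (+11), pos 1: a→k (+10), pos 2: r→a (+9), pos 3: t→e (+11), pos 4: y→i (+10) — repeating every 3. It's a Vigenère-style cipher with numeric key [11,10,9]: position i shifts by key[i mod 3].
Decoding gyunkwz: g−11=v, y−10=o, u−9=l, n−11=c, k−10=a, w−9=n, z−11=o.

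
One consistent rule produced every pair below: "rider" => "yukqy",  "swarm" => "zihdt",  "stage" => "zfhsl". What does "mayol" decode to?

Shifts by position in rider: pos 0: r→y (+7), pos 1: i→u (+12), pos 2: d→k (+7), pos 3: e→q (+12) — repeating every 2. The shifts repeat in a cycle of length 2: positions 0,1,… shift by +7, +12, then the pattern repeats.
Decoding mayol: m−7=f, a−12=o, y−7=r, o−12=c, l−7=e.

force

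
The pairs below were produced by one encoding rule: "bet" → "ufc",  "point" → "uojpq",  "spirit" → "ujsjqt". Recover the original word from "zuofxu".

twenty

The output letters match the input read backwards, each shifted +1: bet reversed is teb. Read the word backwards and shift each letter +1.
Reversing it on zuofxu: shift back: z−1=y, u−1=t, o−1=n, f−1=e, x−1=w, u−1=t → ytnewt; then reverse → twenty.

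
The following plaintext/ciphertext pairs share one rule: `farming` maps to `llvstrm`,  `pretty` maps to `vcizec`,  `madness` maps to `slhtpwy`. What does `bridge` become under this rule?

It's a Vigenère-style cipher with numeric key [6,11,4]: position i shifts by key[i mod 3].
Applying it to bridge: b+6=h, r+11=c, i+4=m, d+6=j, g+11=r, e+4=i.

hcmjri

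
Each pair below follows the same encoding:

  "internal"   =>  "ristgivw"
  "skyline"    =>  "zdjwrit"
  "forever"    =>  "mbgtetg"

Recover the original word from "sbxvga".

i(8)→r(17) and n(13)→i(8) fit y≡19x+21 (mod 26); the inverse of 19 mod 26 is 11. Each letter's alphabet position (a=0..z=25) is mapped through 19·x+21 mod 26 — an affine cipher.
Undoing it on sbxvga: s(18)→11·(18−21)≡19=t; b(1)→11·(1−21)≡14=o; x(23)→11·(23−21)≡22=w; v(21)→11·(21−21)≡0=a; g(6)→11·(6−21)≡17=r; a(0)→11·(0−21)≡3=d (all mod 26).

toward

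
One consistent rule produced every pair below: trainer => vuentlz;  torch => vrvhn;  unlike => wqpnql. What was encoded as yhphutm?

welcome

In trainer: t→v is +2, r→u is +3, a→e is +4, i→n is +5 — the shift increases by 1 each position. The shift increases by 1 at each position, starting from +2: 2, 3, 4, ….
Undoing it on yhphutm: y−2=w, h−3=e, p−4=l, h−5=c, u−6=o, t−7=m, m−8=e.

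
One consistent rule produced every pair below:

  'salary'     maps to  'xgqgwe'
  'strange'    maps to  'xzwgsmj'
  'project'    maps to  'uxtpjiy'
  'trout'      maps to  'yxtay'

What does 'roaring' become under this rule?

Shifts by position in salary: pos 0: s→x (+5), pos 1: a→g (+6), pos 2: l→q (+5), pos 3: a→g (+6) — repeating every 2. It's a Vigenère-style cipher with numeric key [5,6]: position i shifts by key[i mod 2].
On roaring: r+5=w, o+6=u, a+5=f, r+6=x, i+5=n, n+6=t, g+5=l.

wufxntl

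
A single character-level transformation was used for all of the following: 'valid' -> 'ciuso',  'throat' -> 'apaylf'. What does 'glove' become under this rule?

ntxfp

In valid: v→c is +7, a→i is +8, l→u is +9, i→s is +10 — the shift increases by 1 each position. Letter i (0-indexed) is shifted by i+7, so successive shifts are 7, 8, 9, ….
For glove: g+7=n, l+8=t, o+9=x, v+10=f, e+11=p.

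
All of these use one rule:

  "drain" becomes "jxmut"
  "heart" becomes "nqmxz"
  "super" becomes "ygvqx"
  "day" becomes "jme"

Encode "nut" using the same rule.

The shift depends on letter class: consonant d→j is +6, but vowel a→m is +12. Two shifts are in play — +12 for a/e/i/o/u, +6 for every other letter.
For nut: n(cons)+6=t, u(vowel)+12=g, t(cons)+6=z.

tgz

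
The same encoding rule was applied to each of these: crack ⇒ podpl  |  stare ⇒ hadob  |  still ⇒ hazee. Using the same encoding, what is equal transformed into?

Treating letters as 0–25, the rule is x ↦ 19x + 3 (mod 26).
On equal: e(4)→19·4+3≡1=b; q(16)→19·16+3≡21=v; u(20)→19·20+3≡19=t; a(0)→19·0+3≡3=d; l(11)→19·11+3≡4=e (all mod 26).

bvtde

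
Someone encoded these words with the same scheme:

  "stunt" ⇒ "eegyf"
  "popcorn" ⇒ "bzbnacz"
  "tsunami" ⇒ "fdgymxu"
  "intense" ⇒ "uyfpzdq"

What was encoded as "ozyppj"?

comedy

Shifts by position in stunt: pos 0: s→e (+12), pos 1: t→e (+11), pos 2: u→g (+12), pos 3: n→y (+11) — repeating every 2. The shifts repeat in a cycle of length 2: positions 0,1,… shift by +12, +11, then the pattern repeats.
Decoding ozyppj: o−12=c, z−11=o, y−12=m, p−11=e, p−12=d, j−11=y.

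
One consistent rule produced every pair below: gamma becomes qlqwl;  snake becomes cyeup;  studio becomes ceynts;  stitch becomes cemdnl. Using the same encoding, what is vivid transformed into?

Shifts by position in gamma: pos 0: g→q (+10), pos 1: a→l (+11), pos 2: m→q (+4), pos 3: m→w (+10), pos 4: a→l (+11) — repeating every 3. It's a Vigenère-style cipher with numeric key [10,11,4]: position i shifts by key[i mod 3].
For vivid: v+10=f, i+11=t, v+4=z, i+10=s, d+11=o.

ftzso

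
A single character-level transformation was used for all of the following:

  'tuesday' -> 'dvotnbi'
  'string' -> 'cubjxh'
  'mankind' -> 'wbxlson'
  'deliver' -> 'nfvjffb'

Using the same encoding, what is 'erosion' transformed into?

osytspx

Shifts by position in tuesday: pos 0: t→d (+10), pos 1: u→v (+1), pos 2: e→o (+10), pos 3: s→t (+1) — repeating every 2. A repeating key of period 2 is used — shifts +10, +1 over and over.
On erosion: e+10=o, r+1=s, o+10=y, s+1=t, i+10=s, o+1=p, n+10=x.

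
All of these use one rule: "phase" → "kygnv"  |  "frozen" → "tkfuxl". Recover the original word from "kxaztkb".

The output letters match the input read backwards, each shifted +6: phase reversed is esahp. Two steps: reverse the string, then apply a Caesar shift of +6.
Reversing it on kxaztkb: shift back: k−6=e, x−6=r, a−6=u, z−6=t, t−6=n, k−6=e, b−6=v → erutnev; then reverse → venture.

venture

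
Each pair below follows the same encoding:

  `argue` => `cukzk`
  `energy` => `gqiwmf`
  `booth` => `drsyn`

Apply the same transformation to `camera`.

edqjxh

The shift increases by 1 at each position, starting from +2: 2, 3, 4, ….
Applying it to camera: c+2=e, a+3=d, m+4=q, e+5=j, r+6=x, a+7=h.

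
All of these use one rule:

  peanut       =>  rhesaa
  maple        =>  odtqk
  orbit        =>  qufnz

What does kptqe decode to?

imply

The shift increases by 1 at each position, starting from +2: 2, 3, 4, ….
Undoing it on kptqe: k−2=i, p−3=m, t−4=p, q−5=l, e−6=y.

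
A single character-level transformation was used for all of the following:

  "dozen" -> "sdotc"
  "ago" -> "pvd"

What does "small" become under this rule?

hbpaa

Compare letters: d→s is +15, o→d is +15, z→o is +15 — a constant shift. This is a Caesar cipher with shift 15.
On small: s+15=h, m+15=b, a+15=p, l+15=a, l+15=a.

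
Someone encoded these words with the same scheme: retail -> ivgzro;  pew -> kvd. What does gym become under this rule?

tbn

Each pair mirrors across the alphabet (r↔i, e↔v, t↔g): positions sum to 25. Letters are reflected about the middle of the alphabet (position → 25−position): Atbash.
On gym: g↔t, y↔b, m↔n.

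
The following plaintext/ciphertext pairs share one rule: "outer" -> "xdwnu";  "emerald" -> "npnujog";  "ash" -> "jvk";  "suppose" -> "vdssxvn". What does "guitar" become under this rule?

The shift depends on letter class: consonant t→w is +3, but vowel o→x is +9. Vowels shift forward by 9 and consonants shift forward by 3.
On guitar: g(cons)+3=j, u(vowel)+9=d, i(vowel)+9=r, t(cons)+3=w, a(vowel)+9=j, r(cons)+3=u.

jdrwju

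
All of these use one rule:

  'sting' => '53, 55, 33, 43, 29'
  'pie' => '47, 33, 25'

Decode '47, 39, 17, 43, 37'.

s(#19)→53 and t(#20)→55: differences scale by 2, so n = 2·pos + 15. With a=1..z=26, the number is 2·pos + 15.
Decoding 47, 39, 17, 43, 37: 47→(47−15)÷2=16=p, 39→(39−15)÷2=12=l, 17→(17−15)÷2=1=a, 43→(43−15)÷2=14=n, 37→(37−15)÷2=11=k.

plank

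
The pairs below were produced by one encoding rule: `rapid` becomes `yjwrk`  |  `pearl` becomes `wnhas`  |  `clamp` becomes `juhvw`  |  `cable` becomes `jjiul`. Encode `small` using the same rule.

zvhus

Shifts by position in rapid: pos 0: r→y (+7), pos 1: a→j (+9), pos 2: p→w (+7), pos 3: i→r (+9) — repeating every 2. A repeating key of period 2 is used — shifts +7, +9 over and over.
For small: s+7=z, m+9=v, a+7=h, l+9=u, l+7=s.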